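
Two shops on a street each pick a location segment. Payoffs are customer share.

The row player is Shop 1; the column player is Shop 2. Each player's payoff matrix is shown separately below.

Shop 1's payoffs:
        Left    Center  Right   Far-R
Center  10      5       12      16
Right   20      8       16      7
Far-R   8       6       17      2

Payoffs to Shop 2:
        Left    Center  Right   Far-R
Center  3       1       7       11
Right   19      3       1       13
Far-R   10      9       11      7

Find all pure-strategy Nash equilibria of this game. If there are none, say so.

The pure Nash equilibria are (Center, Far-R) and (Right, Left) and (Far-R, Right).

(Center, Left): Shop 1 can switch to Right (10 → 20). Not NE.
(Center, Center): Shop 1 can switch to Right (5 → 8). Not NE.
(Center, Right): Shop 1 can switch to Right (12 → 16). Not NE.
(Center, Far-R): Shop 1 gets 16, best alternative 7; Shop 2 gets 11, best alternative 7. No profitable deviation — NE.
(Right, Left): Shop 1 gets 20, best alternative 10; Shop 2 gets 19, best alternative 13. No profitable deviation — NE.
(Right, Center): Shop 2 can switch to Left (3 → 19). Not NE.
(Right, Right): Shop 1 can switch to Far-R (16 → 17). Not NE.
(Right, Far-R): Shop 1 can switch to Center (7 → 16). Not NE.
(Far-R, Left): Shop 1 can switch to Center (8 → 10). Not NE.
(Far-R, Center): Shop 1 can switch to Right (6 → 8). Not NE.
(Far-R, Right): Shop 1 gets 17, best alternative 16; Shop 2 gets 11, best alternative 10. No profitable deviation — NE.
(Far-R, Far-R): Shop 1 can switch to Center (2 → 16). Not NE.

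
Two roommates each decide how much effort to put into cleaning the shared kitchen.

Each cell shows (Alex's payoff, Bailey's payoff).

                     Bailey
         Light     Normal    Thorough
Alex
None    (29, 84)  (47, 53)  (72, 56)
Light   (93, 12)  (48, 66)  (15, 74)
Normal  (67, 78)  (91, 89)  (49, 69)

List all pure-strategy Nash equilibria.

Alex against Light: payoffs 29, 93, 67 → best response Light.
Alex against Normal: payoffs 47, 48, 91 → best response Normal.
Alex against Thorough: payoffs 72, 15, 49 → best response None.
Bailey against None: payoffs 84, 53, 56 → best response Light.
Bailey against Light: payoffs 12, 66, 74 → best response Thorough.
Bailey against Normal: payoffs 78, 89, 69 → best response Normal.
Mutual best responses: (Normal, Normal).

Pure NE: (Normal, Normal)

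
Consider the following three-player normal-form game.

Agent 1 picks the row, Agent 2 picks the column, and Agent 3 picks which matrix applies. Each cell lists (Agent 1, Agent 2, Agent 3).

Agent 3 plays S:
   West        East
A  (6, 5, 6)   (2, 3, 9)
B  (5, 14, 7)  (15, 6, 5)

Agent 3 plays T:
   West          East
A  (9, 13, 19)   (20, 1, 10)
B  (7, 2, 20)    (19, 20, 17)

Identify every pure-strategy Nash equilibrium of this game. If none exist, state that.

For each player, find the best response to each opponent profile; mutual best responses are the pure NE.
Agent 1 against (West, S): payoffs 6, 5 → best response A.
Agent 1 against (West, T): payoffs 9, 7 → best response A.
Agent 1 against (East, S): payoffs 2, 15 → best response B.
Agent 1 against (East, T): payoffs 20, 19 → best response A.
Agent 2 against (A, S): payoffs 5, 3 → best response West.
Agent 2 against (A, T): payoffs 13, 1 → best response West.
Agent 2 against (B, S): payoffs 14, 6 → best response West.
Agent 2 against (B, T): payoffs 2, 20 → best response East.
Agent 3 against (A, West): payoffs 6, 19 → best response T.
Agent 3 against (A, East): payoffs 9, 10 → best response T.
Agent 3 against (B, West): payoffs 7, 20 → best response T.
Agent 3 against (B, East): payoffs 5, 17 → best response T.
Mutual best responses: (A, West, T).

(A, West, T)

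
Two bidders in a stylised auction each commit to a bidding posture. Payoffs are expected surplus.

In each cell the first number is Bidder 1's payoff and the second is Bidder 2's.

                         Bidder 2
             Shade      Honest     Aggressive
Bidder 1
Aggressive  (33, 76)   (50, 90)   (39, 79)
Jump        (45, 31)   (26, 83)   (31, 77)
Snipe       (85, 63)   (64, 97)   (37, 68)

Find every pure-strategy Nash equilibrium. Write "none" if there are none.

Bidder 1 against Shade: payoffs 33, 45, 85 → best response Snipe.
Bidder 1 against Honest: payoffs 50, 26, 64 → best response Snipe.
Bidder 1 against Aggressive: payoffs 39, 31, 37 → best response Aggressive.
Bidder 2 against Aggressive: payoffs 76, 90, 79 → best response Honest.
Bidder 2 against Jump: payoffs 31, 83, 77 → best response Honest.
Bidder 2 against Snipe: payoffs 63, 97, 68 → best response Honest.
Mutual best responses: (Snipe, Honest).

Pure NE: (Snipe, Honest)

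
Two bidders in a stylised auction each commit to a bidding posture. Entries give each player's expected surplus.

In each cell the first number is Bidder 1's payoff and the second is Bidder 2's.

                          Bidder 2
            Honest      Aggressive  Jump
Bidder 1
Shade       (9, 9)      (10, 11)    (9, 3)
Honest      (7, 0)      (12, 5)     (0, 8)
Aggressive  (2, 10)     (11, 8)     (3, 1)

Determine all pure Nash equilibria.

(Shade, Honest): Bidder 2 can switch to Aggressive (9 → 11). Not NE.
(Shade, Aggressive): Bidder 1 can switch to Honest (10 → 12). Not NE.
(Shade, Jump): Bidder 2 can switch to Honest (3 → 9). Not NE.
(Honest, Honest): Bidder 1 can switch to Shade (7 → 9). Not NE.
(Honest, Aggressive): Bidder 2 can switch to Jump (5 → 8). Not NE.
(Honest, Jump): Bidder 1 can switch to Shade (0 → 9). Not NE.
(Aggressive, Honest): Bidder 1 can switch to Shade (2 → 9). Not NE.
(Aggressive, Aggressive): Bidder 1 can switch to Honest (11 → 12). Not NE.
(The remaining 1 profile has a profitable deviation by the same check.)

none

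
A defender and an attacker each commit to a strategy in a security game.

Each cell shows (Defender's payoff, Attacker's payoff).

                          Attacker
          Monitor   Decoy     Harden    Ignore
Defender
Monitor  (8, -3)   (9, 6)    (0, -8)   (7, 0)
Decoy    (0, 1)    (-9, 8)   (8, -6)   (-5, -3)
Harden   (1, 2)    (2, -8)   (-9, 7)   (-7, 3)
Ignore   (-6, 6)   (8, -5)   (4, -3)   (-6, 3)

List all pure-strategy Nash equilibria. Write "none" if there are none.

Pure NE: (Monitor, Decoy)

(Monitor, Monitor): Attacker can switch to Decoy (-3 → 6). Not NE.
(Monitor, Decoy): Defender gets 9, best alternative 8; Attacker gets 6, best alternative 0. No profitable deviation — NE.
(Monitor, Harden): Defender can switch to Decoy (0 → 8). Not NE.
(Monitor, Ignore): Attacker can switch to Decoy (0 → 6). Not NE.
(Decoy, Monitor): Defender can switch to Monitor (0 → 8). Not NE.
(Decoy, Decoy): Defender can switch to Monitor (-9 → 9). Not NE.
(Decoy, Harden): Attacker can switch to Monitor (-6 → 1). Not NE.
(Decoy, Ignore): Defender can switch to Monitor (-5 → 7). Not NE.
(Harden, Monitor): Defender can switch to Monitor (1 → 8). Not NE.
(The remaining 7 profiles each have a profitable deviation by the same check.)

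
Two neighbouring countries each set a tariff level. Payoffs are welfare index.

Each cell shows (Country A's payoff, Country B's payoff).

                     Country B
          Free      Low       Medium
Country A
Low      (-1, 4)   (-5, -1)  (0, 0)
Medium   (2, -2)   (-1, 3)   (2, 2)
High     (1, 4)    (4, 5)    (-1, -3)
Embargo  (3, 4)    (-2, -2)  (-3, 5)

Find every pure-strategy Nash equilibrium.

Country A against Free: payoffs -1, 2, 1, 3 → best response Embargo.
Country A against Low: payoffs -5, -1, 4, -2 → best response High.
Country A against Medium: payoffs 0, 2, -1, -3 → best response Medium.
Country B against Low: payoffs 4, -1, 0 → best response Free.
Country B against Medium: payoffs -2, 3, 2 → best response Low.
Country B against High: payoffs 4, 5, -3 → best response Low.
Country B against Embargo: payoffs 4, -2, 5 → best response Medium.
Mutual best responses: (High, Low).

The unique pure-strategy Nash equilibrium is (High, Low).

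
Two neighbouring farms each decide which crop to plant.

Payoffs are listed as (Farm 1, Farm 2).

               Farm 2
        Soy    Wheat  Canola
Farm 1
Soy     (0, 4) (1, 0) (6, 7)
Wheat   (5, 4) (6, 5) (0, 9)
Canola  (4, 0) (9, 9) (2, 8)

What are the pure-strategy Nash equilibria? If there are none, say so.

(Soy, Soy): Farm 1 can switch to Wheat (0 → 5). Not NE.
(Soy, Wheat): Farm 1 can switch to Wheat (1 → 6). Not NE.
(Soy, Canola): Farm 1 gets 6, best alternative 2; Farm 2 gets 7, best alternative 4. No profitable deviation — NE.
(Wheat, Soy): Farm 2 can switch to Wheat (4 → 5). Not NE.
(Wheat, Wheat): Farm 1 can switch to Canola (6 → 9). Not NE.
(Wheat, Canola): Farm 1 can switch to Soy (0 → 6). Not NE.
(Canola, Soy): Farm 1 can switch to Wheat (4 → 5). Not NE.
(Canola, Wheat): Farm 1 gets 9, best alternative 6; Farm 2 gets 9, best alternative 8. No profitable deviation — NE.
(Canola, Canola): Farm 1 can switch to Soy (2 → 6). Not NE.

(Soy, Canola), (Canola, Wheat)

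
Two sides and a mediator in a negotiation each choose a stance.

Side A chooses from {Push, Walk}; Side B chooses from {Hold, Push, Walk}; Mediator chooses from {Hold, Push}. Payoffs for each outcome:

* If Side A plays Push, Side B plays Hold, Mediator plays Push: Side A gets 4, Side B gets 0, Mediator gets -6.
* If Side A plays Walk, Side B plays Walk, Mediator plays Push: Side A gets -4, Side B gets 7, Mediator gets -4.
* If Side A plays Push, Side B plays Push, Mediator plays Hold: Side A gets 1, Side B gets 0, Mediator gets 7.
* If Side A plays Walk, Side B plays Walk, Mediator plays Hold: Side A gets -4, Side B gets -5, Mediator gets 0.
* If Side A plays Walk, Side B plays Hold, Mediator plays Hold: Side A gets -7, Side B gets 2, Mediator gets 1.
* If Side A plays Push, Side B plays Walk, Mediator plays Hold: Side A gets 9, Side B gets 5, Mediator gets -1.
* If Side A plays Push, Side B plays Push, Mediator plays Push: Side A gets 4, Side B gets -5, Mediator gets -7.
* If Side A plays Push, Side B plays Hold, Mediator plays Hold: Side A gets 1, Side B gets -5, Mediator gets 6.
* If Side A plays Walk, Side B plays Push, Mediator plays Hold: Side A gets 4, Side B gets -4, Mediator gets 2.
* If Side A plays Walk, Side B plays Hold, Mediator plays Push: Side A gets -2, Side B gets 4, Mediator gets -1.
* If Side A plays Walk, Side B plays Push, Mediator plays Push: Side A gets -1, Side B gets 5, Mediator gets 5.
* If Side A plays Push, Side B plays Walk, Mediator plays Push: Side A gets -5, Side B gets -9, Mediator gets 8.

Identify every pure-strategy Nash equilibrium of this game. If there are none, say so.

No pure-strategy Nash equilibrium.

Check each profile: it is a Nash equilibrium iff no player can strictly gain by switching unilaterally.
(Push, Hold, Hold): Side B can switch to Push (-5 → 0). Not NE.
(Push, Hold, Push): Mediator can switch to Hold (-6 → 6). Not NE.
(Push, Push, Hold): Side A can switch to Walk (1 → 4). Not NE.
(Push, Push, Push): Side B can switch to Hold (-5 → 0). Not NE.
(Push, Walk, Hold): Mediator can switch to Push (-1 → 8). Not NE.
(Push, Walk, Push): Side A can switch to Walk (-5 → -4). Not NE.
(The remaining 6 profiles each have a profitable deviation by the same check.)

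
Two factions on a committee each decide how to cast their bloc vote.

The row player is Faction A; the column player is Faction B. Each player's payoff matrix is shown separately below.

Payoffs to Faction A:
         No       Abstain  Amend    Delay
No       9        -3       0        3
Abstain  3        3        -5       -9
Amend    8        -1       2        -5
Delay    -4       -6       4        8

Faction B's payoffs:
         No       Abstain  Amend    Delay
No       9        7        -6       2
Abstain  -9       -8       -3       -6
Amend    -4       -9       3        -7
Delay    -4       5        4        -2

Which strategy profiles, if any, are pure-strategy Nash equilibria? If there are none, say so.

(No, No): Faction A gets 9, best alternative 8; Faction B gets 9, best alternative 7. No profitable deviation — NE.
(No, Abstain): Faction A can switch to Abstain (-3 → 3). Not NE.
(No, Amend): Faction A can switch to Amend (0 → 2). Not NE.
(No, Delay): Faction A can switch to Delay (3 → 8). Not NE.
(Abstain, No): Faction A can switch to No (3 → 9). Not NE.
(Abstain, Abstain): Faction B can switch to Amend (-8 → -3). Not NE.
(Abstain, Amend): Faction A can switch to No (-5 → 0). Not NE.
(The remaining 9 profiles each have a profitable deviation by the same check.)

Pure NE: (No, No)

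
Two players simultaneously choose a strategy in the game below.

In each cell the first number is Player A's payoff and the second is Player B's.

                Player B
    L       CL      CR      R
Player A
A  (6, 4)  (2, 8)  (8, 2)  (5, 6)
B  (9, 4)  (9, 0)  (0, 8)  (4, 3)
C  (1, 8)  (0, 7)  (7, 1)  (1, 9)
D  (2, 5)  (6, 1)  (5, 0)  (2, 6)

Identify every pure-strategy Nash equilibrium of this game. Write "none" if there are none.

This game has no pure Nash equilibrium.

For each strategy profile, look for a profitable unilateral deviation.
(A, L): Player A can switch to B (6 → 9). Not NE.
(A, CL): Player A can switch to B (2 → 9). Not NE.
(A, CR): Player B can switch to L (2 → 4). Not NE.
(A, R): Player B can switch to CL (6 → 8). Not NE.
(B, L): Player B can switch to CR (4 → 8). Not NE.
(B, CL): Player B can switch to L (0 → 4). Not NE.
(B, CR): Player A can switch to A (0 → 8). Not NE.
(B, R): Player A can switch to A (4 → 5). Not NE.
(C, L): Player A can switch to A (1 → 6). Not NE.
(C, CL): Player A can switch to A (0 → 2). Not NE.
(C, CR): Player A can switch to A (7 → 8). Not NE.
(C, R): Player A can switch to A (1 → 5). Not NE.
(The remaining 4 profiles each have a profitable deviation by the same check.)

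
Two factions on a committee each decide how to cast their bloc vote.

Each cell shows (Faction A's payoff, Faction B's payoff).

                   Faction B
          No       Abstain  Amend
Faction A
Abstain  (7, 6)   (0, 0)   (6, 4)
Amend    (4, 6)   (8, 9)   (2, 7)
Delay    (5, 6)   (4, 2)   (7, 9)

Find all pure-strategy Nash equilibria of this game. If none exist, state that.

The pure Nash equilibria are (Abstain, No) and (Amend, Abstain) and (Delay, Amend).

For each strategy profile, look for a profitable unilateral deviation.
(Abstain, No): Faction A gets 7, best alternative 5; Faction B gets 6, best alternative 4. No profitable deviation — NE.
(Abstain, Abstain): Faction A can switch to Amend (0 → 8). Not NE.
(Abstain, Amend): Faction A can switch to Delay (6 → 7). Not NE.
(Amend, No): Faction A can switch to Abstain (4 → 7). Not NE.
(Amend, Abstain): Faction A gets 8, best alternative 4; Faction B gets 9, best alternative 7. No profitable deviation — NE.
(Amend, Amend): Faction A can switch to Abstain (2 → 6). Not NE.
(Delay, No): Faction A can switch to Abstain (5 → 7). Not NE.
(Delay, Abstain): Faction A can switch to Amend (4 → 8). Not NE.
(Delay, Amend): Faction A gets 7, best alternative 6; Faction B gets 9, best alternative 6. No profitable deviation — NE.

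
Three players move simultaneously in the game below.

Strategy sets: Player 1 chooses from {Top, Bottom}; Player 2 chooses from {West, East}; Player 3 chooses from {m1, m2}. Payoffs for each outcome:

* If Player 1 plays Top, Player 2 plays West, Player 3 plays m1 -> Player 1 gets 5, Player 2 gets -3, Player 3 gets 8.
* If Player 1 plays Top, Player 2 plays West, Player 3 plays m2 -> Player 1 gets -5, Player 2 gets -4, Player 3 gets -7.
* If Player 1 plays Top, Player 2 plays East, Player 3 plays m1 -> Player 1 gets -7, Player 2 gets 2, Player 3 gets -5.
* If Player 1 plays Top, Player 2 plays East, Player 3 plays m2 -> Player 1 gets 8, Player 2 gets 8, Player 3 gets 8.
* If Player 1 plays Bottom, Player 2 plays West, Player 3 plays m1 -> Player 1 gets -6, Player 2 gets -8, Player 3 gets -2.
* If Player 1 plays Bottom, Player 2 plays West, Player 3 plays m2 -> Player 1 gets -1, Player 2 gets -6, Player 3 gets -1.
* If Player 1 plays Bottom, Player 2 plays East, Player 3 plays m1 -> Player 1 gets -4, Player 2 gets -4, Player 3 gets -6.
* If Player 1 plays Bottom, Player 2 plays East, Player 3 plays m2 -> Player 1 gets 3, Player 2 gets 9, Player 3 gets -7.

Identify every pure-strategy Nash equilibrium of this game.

Pure-strategy Nash equilibria: (Top, East, m2); (Bottom, East, m1)

For each strategy profile, look for a profitable unilateral deviation.
(Top, West, m1): Player 2 can switch to East (-3 → 2). Not NE.
(Top, West, m2): Player 1 can switch to Bottom (-5 → -1). Not NE.
(Top, East, m1): Player 1 can switch to Bottom (-7 → -4). Not NE.
(Top, East, m2): Player 1 gets 8, best alternative 3; Player 2 gets 8, best alternative -4; Player 3 gets 8, best alternative -5. No profitable deviation — NE.
(Bottom, West, m1): Player 1 can switch to Top (-6 → 5). Not NE.
(Bottom, West, m2): Player 2 can switch to East (-6 → 9). Not NE.
(Bottom, East, m1): Player 1 gets -4, best alternative -7; Player 2 gets -4, best alternative -8; Player 3 gets -6, best alternative -7. No profitable deviation — NE.
(Bottom, East, m2): Player 1 can switch to Top (3 → 8). Not NE.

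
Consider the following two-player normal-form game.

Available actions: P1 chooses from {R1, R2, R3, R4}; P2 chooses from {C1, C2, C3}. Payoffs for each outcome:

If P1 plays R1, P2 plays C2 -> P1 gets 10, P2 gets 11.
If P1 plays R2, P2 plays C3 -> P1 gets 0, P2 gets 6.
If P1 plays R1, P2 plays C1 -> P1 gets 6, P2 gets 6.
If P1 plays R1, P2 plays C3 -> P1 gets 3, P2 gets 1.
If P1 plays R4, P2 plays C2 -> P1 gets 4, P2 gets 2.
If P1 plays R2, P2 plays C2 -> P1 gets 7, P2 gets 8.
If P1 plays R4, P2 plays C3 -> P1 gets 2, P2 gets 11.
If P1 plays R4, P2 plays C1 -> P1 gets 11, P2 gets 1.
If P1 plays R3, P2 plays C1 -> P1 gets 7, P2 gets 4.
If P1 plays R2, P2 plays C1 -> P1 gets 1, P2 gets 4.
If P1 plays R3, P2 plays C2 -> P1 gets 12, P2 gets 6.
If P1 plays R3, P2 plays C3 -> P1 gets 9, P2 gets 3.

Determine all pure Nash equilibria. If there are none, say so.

The unique pure-strategy Nash equilibrium is (R3, C2).

P1 against C1: payoffs 6, 1, 7, 11 → best response R4.
P1 against C2: payoffs 10, 7, 12, 4 → best response R3.
P1 against C3: payoffs 3, 0, 9, 2 → best response R3.
P2 against R1: payoffs 6, 11, 1 → best response C2.
P2 against R2: payoffs 4, 8, 6 → best response C2.
P2 against R3: payoffs 4, 6, 3 → best response C2.
P2 against R4: payoffs 1, 2, 11 → best response C3.
Mutual best responses: (R3, C2).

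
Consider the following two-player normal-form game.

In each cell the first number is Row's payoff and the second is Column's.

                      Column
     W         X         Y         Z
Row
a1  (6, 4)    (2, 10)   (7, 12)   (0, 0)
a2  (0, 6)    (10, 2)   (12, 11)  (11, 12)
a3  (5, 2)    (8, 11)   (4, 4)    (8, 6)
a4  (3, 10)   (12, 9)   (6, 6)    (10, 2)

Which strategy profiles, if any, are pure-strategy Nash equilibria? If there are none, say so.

(a1, W): Column can switch to X (4 → 10). Not NE.
(a1, X): Row can switch to a2 (2 → 10). Not NE.
(a1, Y): Row can switch to a2 (7 → 12). Not NE.
(a1, Z): Row can switch to a2 (0 → 11). Not NE.
(a2, W): Row can switch to a1 (0 → 6). Not NE.
(a2, X): Row can switch to a4 (10 → 12). Not NE.
(a2, Y): Column can switch to Z (11 → 12). Not NE.
(a2, Z): Row gets 11, best alternative 10; Column gets 12, best alternative 11. No profitable deviation — NE.
(a3, W): Row can switch to a1 (5 → 6). Not NE.
(a3, X): Row can switch to a2 (8 → 10). Not NE.
(a3, Y): Row can switch to a1 (4 → 7). Not NE.
(The remaining 5 profiles each have a profitable deviation by the same check.)

The unique pure-strategy Nash equilibrium is (a2, Z).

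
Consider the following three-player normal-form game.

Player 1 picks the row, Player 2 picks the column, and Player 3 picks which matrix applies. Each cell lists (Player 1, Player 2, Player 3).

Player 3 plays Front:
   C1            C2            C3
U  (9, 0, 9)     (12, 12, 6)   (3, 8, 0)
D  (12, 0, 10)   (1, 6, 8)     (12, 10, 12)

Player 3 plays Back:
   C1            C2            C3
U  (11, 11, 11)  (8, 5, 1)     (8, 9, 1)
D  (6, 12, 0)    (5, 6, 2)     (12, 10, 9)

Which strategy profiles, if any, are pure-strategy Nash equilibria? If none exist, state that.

Player 1 against (C1, Front): payoffs 9, 12 → best response D.
Player 1 against (C1, Back): payoffs 11, 6 → best response U.
Player 1 against (C2, Front): payoffs 12, 1 → best response U.
Player 1 against (C2, Back): payoffs 8, 5 → best response U.
Player 1 against (C3, Front): payoffs 3, 12 → best response D.
Player 1 against (C3, Back): payoffs 8, 12 → best response D.
Player 2 against (U, Front): payoffs 0, 12, 8 → best response C2.
Player 2 against (U, Back): payoffs 11, 5, 9 → best response C1.
Player 2 against (D, Front): payoffs 0, 6, 10 → best response C3.
Player 2 against (D, Back): payoffs 12, 6, 10 → best response C1.
Player 3 against (U, C1): payoffs 9, 11 → best response Back.
Player 3 against (U, C2): payoffs 6, 1 → best response Front.
Player 3 against (U, C3): payoffs 0, 1 → best response Back.
Player 3 against (D, C1): payoffs 10, 0 → best response Front.
Player 3 against (D, C2): payoffs 8, 2 → best response Front.
Player 3 against (D, C3): payoffs 12, 9 → best response Front.
Mutual best responses: (U, C1, Back); (U, C2, Front); (D, C3, Front).

The pure Nash equilibria are (U, C1, Back), (U, C2, Front), (D, C3, Front).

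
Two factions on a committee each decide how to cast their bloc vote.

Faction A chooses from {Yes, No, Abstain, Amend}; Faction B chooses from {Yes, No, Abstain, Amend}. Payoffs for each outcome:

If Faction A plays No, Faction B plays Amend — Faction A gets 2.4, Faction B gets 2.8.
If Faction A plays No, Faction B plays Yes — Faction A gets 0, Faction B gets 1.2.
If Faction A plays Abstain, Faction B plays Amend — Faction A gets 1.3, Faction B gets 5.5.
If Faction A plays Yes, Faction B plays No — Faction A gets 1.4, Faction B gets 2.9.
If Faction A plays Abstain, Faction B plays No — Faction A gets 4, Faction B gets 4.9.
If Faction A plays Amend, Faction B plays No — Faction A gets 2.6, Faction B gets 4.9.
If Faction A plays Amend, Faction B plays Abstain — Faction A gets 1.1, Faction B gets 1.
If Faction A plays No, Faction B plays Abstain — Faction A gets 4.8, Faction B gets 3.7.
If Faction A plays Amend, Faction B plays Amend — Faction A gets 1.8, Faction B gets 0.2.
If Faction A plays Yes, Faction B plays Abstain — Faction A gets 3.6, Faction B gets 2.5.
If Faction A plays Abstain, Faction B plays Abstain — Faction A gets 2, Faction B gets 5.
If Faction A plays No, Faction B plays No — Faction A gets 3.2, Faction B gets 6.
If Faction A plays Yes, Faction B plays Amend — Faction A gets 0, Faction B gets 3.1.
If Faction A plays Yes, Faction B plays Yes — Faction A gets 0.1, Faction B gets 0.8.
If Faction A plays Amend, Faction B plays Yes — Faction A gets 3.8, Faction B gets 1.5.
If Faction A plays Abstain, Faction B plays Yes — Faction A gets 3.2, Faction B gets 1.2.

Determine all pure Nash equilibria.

Faction A against Yes: payoffs 0.1, 0, 3.2, 3.8 → best response Amend.
Faction A against No: payoffs 1.4, 3.2, 4, 2.6 → best response Abstain.
Faction A against Abstain: payoffs 3.6, 4.8, 2, 1.1 → best response No.
Faction A against Amend: payoffs 0, 2.4, 1.3, 1.8 → best response No.
Faction B against Yes: payoffs 0.8, 2.9, 2.5, 3.1 → best response Amend.
Faction B against No: payoffs 1.2, 6, 3.7, 2.8 → best response No.
Faction B against Abstain: payoffs 1.2, 4.9, 5, 5.5 → best response Amend.
Faction B against Amend: payoffs 1.5, 4.9, 1, 0.2 → best response No.
No profile is a mutual best response for all players.

This game has no pure Nash equilibrium.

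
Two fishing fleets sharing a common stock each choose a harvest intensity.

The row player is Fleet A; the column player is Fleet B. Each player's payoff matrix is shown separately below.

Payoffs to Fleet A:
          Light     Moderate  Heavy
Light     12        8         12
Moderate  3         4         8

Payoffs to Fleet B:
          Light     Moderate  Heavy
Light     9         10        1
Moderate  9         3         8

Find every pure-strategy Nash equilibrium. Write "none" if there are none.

Fleet A against Light: payoffs 12, 3 → best response Light.
Fleet A against Moderate: payoffs 8, 4 → best response Light.
Fleet A against Heavy: payoffs 12, 8 → best response Light.
Fleet B against Light: payoffs 9, 10, 1 → best response Moderate.
Fleet B against Moderate: payoffs 9, 3, 8 → best response Light.
Mutual best responses: (Light, Moderate).

(Light, Moderate)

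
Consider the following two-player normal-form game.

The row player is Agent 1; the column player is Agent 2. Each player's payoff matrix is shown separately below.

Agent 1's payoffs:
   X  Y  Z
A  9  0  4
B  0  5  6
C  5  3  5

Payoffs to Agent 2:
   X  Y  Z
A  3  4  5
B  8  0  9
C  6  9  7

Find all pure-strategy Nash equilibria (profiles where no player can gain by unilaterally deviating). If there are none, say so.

(B, Z)

(A, X): Agent 2 can switch to Y (3 → 4). Not NE.
(A, Y): Agent 1 can switch to B (0 → 5). Not NE.
(A, Z): Agent 1 can switch to B (4 → 6). Not NE.
(B, X): Agent 1 can switch to A (0 → 9). Not NE.
(B, Y): Agent 2 can switch to X (0 → 8). Not NE.
(B, Z): Agent 1 gets 6, best alternative 5; Agent 2 gets 9, best alternative 8. No profitable deviation — NE.
(C, X): Agent 1 can switch to A (5 → 9). Not NE.
(C, Y): Agent 1 can switch to B (3 → 5). Not NE.
(C, Z): Agent 1 can switch to B (5 → 6). Not NE.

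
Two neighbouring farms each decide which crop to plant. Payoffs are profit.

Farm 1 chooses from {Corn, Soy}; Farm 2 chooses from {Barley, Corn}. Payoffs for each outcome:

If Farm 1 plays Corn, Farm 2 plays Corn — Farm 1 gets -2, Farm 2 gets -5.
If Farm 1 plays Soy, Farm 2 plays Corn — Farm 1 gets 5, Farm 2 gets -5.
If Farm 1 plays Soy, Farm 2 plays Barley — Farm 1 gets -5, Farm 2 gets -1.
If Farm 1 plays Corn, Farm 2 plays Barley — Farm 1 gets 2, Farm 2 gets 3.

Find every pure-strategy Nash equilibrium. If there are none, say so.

(Corn, Barley): Farm 1 gets 2, best alternative -5; Farm 2 gets 3, best alternative -5. No profitable deviation — NE.
(Corn, Corn): Farm 1 can switch to Soy (-2 → 5). Not NE.
(Soy, Barley): Farm 1 can switch to Corn (-5 → 2). Not NE.
(Soy, Corn): Farm 2 can switch to Barley (-5 → -1). Not NE.

The unique pure-strategy Nash equilibrium is (Corn, Barley).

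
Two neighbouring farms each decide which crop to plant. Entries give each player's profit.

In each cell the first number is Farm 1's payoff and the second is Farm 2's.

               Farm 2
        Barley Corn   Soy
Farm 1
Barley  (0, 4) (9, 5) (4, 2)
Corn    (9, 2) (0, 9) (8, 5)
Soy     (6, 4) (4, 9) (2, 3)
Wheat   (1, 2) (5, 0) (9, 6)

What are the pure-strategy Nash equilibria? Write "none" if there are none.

(Barley, Corn), (Wheat, Soy)

Farm 1 against Barley: payoffs 0, 9, 6, 1 → best response Corn.
Farm 1 against Corn: payoffs 9, 0, 4, 5 → best response Barley.
Farm 1 against Soy: payoffs 4, 8, 2, 9 → best response Wheat.
Farm 2 against Barley: payoffs 4, 5, 2 → best response Corn.
Farm 2 against Corn: payoffs 2, 9, 5 → best response Corn.
Farm 2 against Soy: payoffs 4, 9, 3 → best response Corn.
Farm 2 against Wheat: payoffs 2, 0, 6 → best response Soy.
Mutual best responses: (Barley, Corn); (Wheat, Soy).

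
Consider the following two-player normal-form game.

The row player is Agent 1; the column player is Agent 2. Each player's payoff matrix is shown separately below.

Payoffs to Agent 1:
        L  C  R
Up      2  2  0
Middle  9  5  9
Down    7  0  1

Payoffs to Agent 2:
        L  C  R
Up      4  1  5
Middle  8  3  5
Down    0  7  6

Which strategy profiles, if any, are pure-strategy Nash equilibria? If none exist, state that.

(Middle, L)

Mark each player's best response to every combination of opponents' strategies; a profile where every player is best-responding is a pure Nash equilibrium.
Agent 1 against L: payoffs 2, 9, 7 → best response Middle.
Agent 1 against C: payoffs 2, 5, 0 → best response Middle.
Agent 1 against R: payoffs 0, 9, 1 → best response Middle.
Agent 2 against Up: payoffs 4, 1, 5 → best response R.
Agent 2 against Middle: payoffs 8, 3, 5 → best response L.
Agent 2 against Down: payoffs 0, 7, 6 → best response C.
Mutual best responses: (Middle, L).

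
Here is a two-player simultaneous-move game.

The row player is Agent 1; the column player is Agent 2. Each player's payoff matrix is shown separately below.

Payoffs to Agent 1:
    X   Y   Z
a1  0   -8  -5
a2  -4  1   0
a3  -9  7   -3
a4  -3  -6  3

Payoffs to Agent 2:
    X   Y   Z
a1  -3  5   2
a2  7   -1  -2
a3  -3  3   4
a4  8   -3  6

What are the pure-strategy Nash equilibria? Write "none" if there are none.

(a1, X): Agent 2 can switch to Y (-3 → 5). Not NE.
(a1, Y): Agent 1 can switch to a2 (-8 → 1). Not NE.
(a1, Z): Agent 1 can switch to a2 (-5 → 0). Not NE.
(a2, X): Agent 1 can switch to a1 (-4 → 0). Not NE.
(a2, Y): Agent 1 can switch to a3 (1 → 7). Not NE.
(a2, Z): Agent 1 can switch to a4 (0 → 3). Not NE.
(a3, X): Agent 1 can switch to a1 (-9 → 0). Not NE.
(a3, Y): Agent 2 can switch to Z (3 → 4). Not NE.
(a3, Z): Agent 1 can switch to a2 (-3 → 0). Not NE.
(a4, X): Agent 1 can switch to a1 (-3 → 0). Not NE.
(a4, Y): Agent 1 can switch to a2 (-6 → 1). Not NE.
(a4, Z): Agent 2 can switch to X (6 → 8). Not NE.

none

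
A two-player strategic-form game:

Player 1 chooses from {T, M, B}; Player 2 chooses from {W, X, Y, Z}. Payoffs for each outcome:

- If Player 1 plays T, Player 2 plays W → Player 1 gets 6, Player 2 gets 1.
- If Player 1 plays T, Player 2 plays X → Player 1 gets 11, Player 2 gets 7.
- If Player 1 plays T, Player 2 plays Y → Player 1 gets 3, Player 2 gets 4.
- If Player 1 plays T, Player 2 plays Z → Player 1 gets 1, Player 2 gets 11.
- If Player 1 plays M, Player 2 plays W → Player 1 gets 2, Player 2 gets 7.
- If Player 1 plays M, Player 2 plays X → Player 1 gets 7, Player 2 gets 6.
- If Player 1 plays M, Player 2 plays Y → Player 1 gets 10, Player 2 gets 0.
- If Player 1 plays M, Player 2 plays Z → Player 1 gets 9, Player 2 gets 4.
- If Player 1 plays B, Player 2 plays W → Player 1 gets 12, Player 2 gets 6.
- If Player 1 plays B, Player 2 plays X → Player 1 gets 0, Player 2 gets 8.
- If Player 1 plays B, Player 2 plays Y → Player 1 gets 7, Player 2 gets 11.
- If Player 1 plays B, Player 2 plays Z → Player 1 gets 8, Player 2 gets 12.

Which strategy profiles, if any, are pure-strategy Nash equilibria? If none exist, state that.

Check each profile: it is a Nash equilibrium iff no player can strictly gain by switching unilaterally.
(T, W): Player 1 can switch to B (6 → 12). Not NE.
(T, X): Player 2 can switch to Z (7 → 11). Not NE.
(T, Y): Player 1 can switch to M (3 → 10). Not NE.
(T, Z): Player 1 can switch to M (1 → 9). Not NE.
(M, W): Player 1 can switch to T (2 → 6). Not NE.
(M, X): Player 1 can switch to T (7 → 11). Not NE.
(M, Y): Player 2 can switch to W (0 → 7). Not NE.
(M, Z): Player 2 can switch to W (4 → 7). Not NE.
(The remaining 4 profiles each have a profitable deviation by the same check.)

No pure-strategy Nash equilibrium.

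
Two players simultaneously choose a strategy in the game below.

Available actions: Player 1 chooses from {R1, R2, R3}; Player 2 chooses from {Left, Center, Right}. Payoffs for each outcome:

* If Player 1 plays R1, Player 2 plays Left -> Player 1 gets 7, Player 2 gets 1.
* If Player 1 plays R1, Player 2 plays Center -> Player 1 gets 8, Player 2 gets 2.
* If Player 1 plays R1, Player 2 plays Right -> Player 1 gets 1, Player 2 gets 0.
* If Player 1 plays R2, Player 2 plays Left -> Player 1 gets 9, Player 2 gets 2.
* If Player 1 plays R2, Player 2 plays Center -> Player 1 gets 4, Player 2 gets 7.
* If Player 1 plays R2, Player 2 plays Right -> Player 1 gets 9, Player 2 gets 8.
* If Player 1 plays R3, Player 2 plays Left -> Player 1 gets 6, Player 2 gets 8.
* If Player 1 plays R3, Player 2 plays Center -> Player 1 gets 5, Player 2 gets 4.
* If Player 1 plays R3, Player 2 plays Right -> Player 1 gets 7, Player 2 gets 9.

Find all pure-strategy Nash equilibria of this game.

Pure-strategy Nash equilibria: (R1, Center); (R2, Right)

Check each profile: it is a Nash equilibrium iff no player can strictly gain by switching unilaterally.
(R1, Left): Player 1 can switch to R2 (7 → 9). Not NE.
(R1, Center): Player 1 gets 8, best alternative 5; Player 2 gets 2, best alternative 1. No profitable deviation — NE.
(R1, Right): Player 1 can switch to R2 (1 → 9). Not NE.
(R2, Left): Player 2 can switch to Center (2 → 7). Not NE.
(R2, Center): Player 1 can switch to R1 (4 → 8). Not NE.
(R2, Right): Player 1 gets 9, best alternative 7; Player 2 gets 8, best alternative 7. No profitable deviation — NE.
(R3, Left): Player 1 can switch to R1 (6 → 7). Not NE.
(R3, Center): Player 1 can switch to R1 (5 → 8). Not NE.
(R3, Right): Player 1 can switch to R2 (7 → 9). Not NE.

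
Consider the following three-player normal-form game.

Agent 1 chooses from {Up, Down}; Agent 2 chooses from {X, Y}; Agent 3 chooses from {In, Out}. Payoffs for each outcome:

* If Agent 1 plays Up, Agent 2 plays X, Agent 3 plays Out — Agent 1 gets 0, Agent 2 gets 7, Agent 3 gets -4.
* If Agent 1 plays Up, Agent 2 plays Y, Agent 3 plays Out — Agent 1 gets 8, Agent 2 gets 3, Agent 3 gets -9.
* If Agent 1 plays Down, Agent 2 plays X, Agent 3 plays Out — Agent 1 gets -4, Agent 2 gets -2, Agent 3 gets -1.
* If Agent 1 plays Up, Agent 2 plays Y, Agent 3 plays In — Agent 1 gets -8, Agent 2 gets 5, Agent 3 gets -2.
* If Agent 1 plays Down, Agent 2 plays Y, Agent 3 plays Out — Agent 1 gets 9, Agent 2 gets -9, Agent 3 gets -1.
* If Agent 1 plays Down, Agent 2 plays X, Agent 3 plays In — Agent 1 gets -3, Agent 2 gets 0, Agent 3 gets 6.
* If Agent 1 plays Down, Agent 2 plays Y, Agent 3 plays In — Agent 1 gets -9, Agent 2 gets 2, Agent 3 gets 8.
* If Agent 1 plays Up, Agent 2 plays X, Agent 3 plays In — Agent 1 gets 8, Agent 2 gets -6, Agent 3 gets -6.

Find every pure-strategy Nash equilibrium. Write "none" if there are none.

(Up, X, In): Agent 2 can switch to Y (-6 → 5). Not NE.
(Up, X, Out): Agent 1 gets 0, best alternative -4; Agent 2 gets 7, best alternative 3; Agent 3 gets -4, best alternative -6. No profitable deviation — NE.
(Up, Y, In): Agent 1 gets -8, best alternative -9; Agent 2 gets 5, best alternative -6; Agent 3 gets -2, best alternative -9. No profitable deviation — NE.
(Up, Y, Out): Agent 1 can switch to Down (8 → 9). Not NE.
(Down, X, In): Agent 1 can switch to Up (-3 → 8). Not NE.
(Down, X, Out): Agent 1 can switch to Up (-4 → 0). Not NE.
(Down, Y, In): Agent 1 can switch to Up (-9 → -8). Not NE.
(Down, Y, Out): Agent 2 can switch to X (-9 → -2). Not NE.

Pure-strategy Nash equilibria: (Up, X, Out), (Up, Y, In)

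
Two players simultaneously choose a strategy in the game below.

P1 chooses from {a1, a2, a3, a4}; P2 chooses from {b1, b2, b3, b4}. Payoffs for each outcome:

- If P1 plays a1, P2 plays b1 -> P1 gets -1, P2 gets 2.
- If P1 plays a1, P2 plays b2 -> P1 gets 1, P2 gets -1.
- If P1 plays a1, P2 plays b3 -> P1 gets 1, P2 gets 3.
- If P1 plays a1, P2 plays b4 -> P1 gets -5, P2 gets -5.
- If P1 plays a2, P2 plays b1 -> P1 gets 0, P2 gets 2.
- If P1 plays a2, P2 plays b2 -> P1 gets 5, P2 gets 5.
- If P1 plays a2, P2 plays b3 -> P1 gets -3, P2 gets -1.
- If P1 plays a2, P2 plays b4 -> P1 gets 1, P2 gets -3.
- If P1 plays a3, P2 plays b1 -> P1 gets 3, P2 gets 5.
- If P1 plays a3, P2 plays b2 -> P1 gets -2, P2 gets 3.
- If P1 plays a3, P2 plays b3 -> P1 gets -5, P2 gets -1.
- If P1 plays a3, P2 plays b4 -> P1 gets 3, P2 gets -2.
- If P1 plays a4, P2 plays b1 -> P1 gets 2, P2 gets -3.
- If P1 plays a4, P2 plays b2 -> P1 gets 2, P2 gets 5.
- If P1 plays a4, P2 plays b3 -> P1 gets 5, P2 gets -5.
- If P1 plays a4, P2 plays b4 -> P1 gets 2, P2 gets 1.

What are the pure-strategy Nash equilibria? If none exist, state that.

Check each profile: it is a Nash equilibrium iff no player can strictly gain by switching unilaterally.
(a1, b1): P1 can switch to a2 (-1 → 0). Not NE.
(a1, b2): P1 can switch to a2 (1 → 5). Not NE.
(a1, b3): P1 can switch to a4 (1 → 5). Not NE.
(a1, b4): P1 can switch to a2 (-5 → 1). Not NE.
(a2, b1): P1 can switch to a3 (0 → 3). Not NE.
(a2, b2): P1 gets 5, best alternative 2; P2 gets 5, best alternative 2. No profitable deviation — NE.
(a2, b3): P1 can switch to a1 (-3 → 1). Not NE.
(a2, b4): P1 can switch to a3 (1 → 3). Not NE.
(a3, b1): P1 gets 3, best alternative 2; P2 gets 5, best alternative 3. No profitable deviation — NE.
(a3, b2): P1 can switch to a1 (-2 → 1). Not NE.
(The remaining 6 profiles each have a profitable deviation by the same check.)

(a2, b2), (a3, b1)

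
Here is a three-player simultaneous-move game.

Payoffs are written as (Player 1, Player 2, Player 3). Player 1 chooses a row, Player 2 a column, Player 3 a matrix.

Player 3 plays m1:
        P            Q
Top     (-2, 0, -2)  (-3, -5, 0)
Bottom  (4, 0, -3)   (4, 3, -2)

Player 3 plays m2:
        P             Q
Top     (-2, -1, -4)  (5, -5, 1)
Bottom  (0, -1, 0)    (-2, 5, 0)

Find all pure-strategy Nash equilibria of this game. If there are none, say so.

Player 1 against (P, m1): payoffs -2, 4 → best response Bottom.
Player 1 against (P, m2): payoffs -2, 0 → best response Bottom.
Player 1 against (Q, m1): payoffs -3, 4 → best response Bottom.
Player 1 against (Q, m2): payoffs 5, -2 → best response Top.
Player 2 against (Top, m1): payoffs 0, -5 → best response P.
Player 2 against (Top, m2): payoffs -1, -5 → best response P.
Player 2 against (Bottom, m1): payoffs 0, 3 → best response Q.
Player 2 against (Bottom, m2): payoffs -1, 5 → best response Q.
Player 3 against (Top, P): payoffs -2, -4 → best response m1.
Player 3 against (Top, Q): payoffs 0, 1 → best response m2.
Player 3 against (Bottom, P): payoffs -3, 0 → best response m2.
Player 3 against (Bottom, Q): payoffs -2, 0 → best response m2.
No profile is a mutual best response for all players.

This game has no pure Nash equilibrium.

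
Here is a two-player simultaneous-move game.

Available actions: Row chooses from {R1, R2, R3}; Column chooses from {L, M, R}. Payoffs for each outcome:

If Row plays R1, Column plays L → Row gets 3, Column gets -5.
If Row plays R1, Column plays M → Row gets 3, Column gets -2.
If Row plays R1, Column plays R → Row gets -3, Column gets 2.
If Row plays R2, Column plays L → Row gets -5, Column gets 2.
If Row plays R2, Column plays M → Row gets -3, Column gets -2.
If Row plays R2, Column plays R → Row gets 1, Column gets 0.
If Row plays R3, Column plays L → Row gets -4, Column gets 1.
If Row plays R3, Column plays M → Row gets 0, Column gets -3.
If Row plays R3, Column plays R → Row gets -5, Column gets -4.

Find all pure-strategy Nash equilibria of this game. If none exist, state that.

Row against L: payoffs 3, -5, -4 → best response R1.
Row against M: payoffs 3, -3, 0 → best response R1.
Row against R: payoffs -3, 1, -5 → best response R2.
Column against R1: payoffs -5, -2, 2 → best response R.
Column against R2: payoffs 2, -2, 0 → best response L.
Column against R3: payoffs 1, -3, -4 → best response L.
No profile is a mutual best response for all players.

This game has no pure Nash equilibrium.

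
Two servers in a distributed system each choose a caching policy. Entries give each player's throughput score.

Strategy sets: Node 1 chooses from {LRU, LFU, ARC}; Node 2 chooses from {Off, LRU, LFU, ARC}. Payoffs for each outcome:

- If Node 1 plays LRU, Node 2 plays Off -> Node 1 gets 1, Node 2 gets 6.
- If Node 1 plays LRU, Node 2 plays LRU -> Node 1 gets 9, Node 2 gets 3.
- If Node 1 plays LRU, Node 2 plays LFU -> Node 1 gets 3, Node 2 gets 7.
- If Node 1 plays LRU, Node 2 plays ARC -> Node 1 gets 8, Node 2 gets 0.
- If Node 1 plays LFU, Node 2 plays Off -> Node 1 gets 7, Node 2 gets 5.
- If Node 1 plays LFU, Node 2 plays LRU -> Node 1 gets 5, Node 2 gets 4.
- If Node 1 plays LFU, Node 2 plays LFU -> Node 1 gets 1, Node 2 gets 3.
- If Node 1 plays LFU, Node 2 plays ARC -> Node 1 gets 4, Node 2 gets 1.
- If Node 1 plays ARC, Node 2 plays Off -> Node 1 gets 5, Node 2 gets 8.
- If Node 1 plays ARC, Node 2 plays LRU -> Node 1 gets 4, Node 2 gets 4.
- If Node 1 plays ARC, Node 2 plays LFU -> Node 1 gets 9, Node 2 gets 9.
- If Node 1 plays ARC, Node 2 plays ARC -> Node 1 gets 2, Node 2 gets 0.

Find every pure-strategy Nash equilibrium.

Pure-strategy Nash equilibria: (LFU, Off); (ARC, LFU)

For each strategy profile, look for a profitable unilateral deviation.
(LRU, Off): Node 1 can switch to LFU (1 → 7). Not NE.
(LRU, LRU): Node 2 can switch to Off (3 → 6). Not NE.
(LRU, LFU): Node 1 can switch to ARC (3 → 9). Not NE.
(LRU, ARC): Node 2 can switch to Off (0 → 6). Not NE.
(LFU, Off): Node 1 gets 7, best alternative 5; Node 2 gets 5, best alternative 4. No profitable deviation — NE.
(LFU, LRU): Node 1 can switch to LRU (5 → 9). Not NE.
(LFU, LFU): Node 1 can switch to LRU (1 → 3). Not NE.
(LFU, ARC): Node 1 can switch to LRU (4 → 8). Not NE.
(ARC, Off): Node 1 can switch to LFU (5 → 7). Not NE.
(ARC, LFU): Node 1 gets 9, best alternative 3; Node 2 gets 9, best alternative 8. No profitable deviation — NE.
(The remaining 2 profiles each have a profitable deviation by the same check.)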